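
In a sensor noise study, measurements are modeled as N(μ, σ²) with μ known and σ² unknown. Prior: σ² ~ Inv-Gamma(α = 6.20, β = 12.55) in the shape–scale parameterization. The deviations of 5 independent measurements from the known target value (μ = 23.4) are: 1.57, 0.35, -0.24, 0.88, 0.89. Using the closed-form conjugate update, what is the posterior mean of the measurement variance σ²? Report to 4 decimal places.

1.9033

With known mean μ and an Inverse-Gamma(α, β) prior on σ², the Normal likelihood is conjugate: posterior is Inv-Gamma(α + n/2, β + Σ(xᵢ−μ)²/2).
Σ(xᵢ−μ)² = (1.57)² + (0.35)² + (-0.24)² + (0.88)² + (0.89)² = 4.2115.
Posterior: Inv-Gamma(6.20 + 5/2, 12.55 + 4.2115/2) = Inv-Gamma(8.70, 14.65575).
E[σ²|data] = β/(α−1) = 14.65575/7.70 = 1.9033.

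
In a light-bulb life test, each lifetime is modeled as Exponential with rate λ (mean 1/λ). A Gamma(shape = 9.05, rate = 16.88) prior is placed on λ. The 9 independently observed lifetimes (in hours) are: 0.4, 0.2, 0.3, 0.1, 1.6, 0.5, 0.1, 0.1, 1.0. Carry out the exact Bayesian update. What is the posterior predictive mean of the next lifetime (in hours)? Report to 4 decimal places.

With a Gamma(shape α, rate β) prior on the exponential rate λ, the posterior after n observations with total T = Σxᵢ is Gamma(α+n, β+T).
Sum of observations T = 4.3 hours; n = 9.
Posterior: Gamma(9.05+9, 16.88+4.3) = Gamma(18.05, 21.18).
The predictive distribution for the next observation is Lomax; its mean is β/(α−1) = 21.18/17.05 = 1.2422.

1.2422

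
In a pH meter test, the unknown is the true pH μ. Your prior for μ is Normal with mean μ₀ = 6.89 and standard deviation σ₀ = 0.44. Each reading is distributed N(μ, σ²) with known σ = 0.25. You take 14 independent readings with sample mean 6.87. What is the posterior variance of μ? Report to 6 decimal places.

0.004364

For Normal data with known variance σ², a Normal(μ₀, σ₀²) prior on μ is conjugate. Posterior precision = 1/σ₀² + n/σ²; posterior mean is the precision-weighted average of μ₀ and x̄.
σ₀² = 0.44² = 0.1936, σ² = 0.25² = 0.0625; σ² + n·σ₀² = 0.0625 + 14·0.1936 = 2.7729.
Posterior precision = 1/σ₀² + n/σ² = 1/0.1936 + 14/0.0625 = (σ² + n·σ₀²)/(σ₀²σ²) = 2.7729/(0.1936·0.0625); posterior variance σₙ² = σ₀²σ²/(σ² + n·σ₀²) = 0.1936·0.0625/2.7729 = 0.004364.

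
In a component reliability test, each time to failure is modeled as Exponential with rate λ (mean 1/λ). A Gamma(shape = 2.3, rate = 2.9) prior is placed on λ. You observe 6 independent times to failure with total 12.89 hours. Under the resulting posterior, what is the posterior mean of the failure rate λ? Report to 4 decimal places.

0.5256

With a Gamma(shape α, rate β) prior on the exponential rate λ, the posterior after n observations with total T = Σxᵢ is Gamma(α+n, β+T).
Posterior: Gamma(2.3+6, 2.9+12.89) = Gamma(8.3, 15.79).
Posterior mean of λ = α/β = 8.3/15.79 = 0.5256.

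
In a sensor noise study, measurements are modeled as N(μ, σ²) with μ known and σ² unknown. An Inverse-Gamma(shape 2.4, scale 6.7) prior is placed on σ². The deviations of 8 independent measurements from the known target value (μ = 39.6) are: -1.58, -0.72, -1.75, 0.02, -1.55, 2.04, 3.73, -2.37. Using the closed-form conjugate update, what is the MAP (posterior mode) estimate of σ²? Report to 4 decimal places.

3.0792

With known mean μ and an Inverse-Gamma(α, β) prior on σ², the Normal likelihood is conjugate: posterior is Inv-Gamma(α + n/2, β + Σ(xᵢ−μ)²/2).
Σ(xᵢ−μ)² = (-1.58)² + (-0.72)² + (-1.75)² + (0.02)² + (-1.55)² + (2.04)² + (3.73)² + (-2.37)² = 32.1716.
Posterior: Inv-Gamma(2.4 + 8/2, 6.7 + 32.1716/2) = Inv-Gamma(6.40, 22.78580).
Mode = β/(α+1) = 22.78580/7.40 = 3.0792.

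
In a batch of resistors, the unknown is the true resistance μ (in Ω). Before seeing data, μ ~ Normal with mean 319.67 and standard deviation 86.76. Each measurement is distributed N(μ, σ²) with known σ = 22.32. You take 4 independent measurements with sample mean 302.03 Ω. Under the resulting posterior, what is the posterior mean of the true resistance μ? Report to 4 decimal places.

302.3171

For Normal data with known variance σ², a Normal(μ₀, σ₀²) prior on μ is conjugate. Posterior precision = 1/σ₀² + n/σ²; posterior mean is the precision-weighted average of μ₀ and x̄.
n·x̄ = 4·302.03 = 1208.12.
σ₀² = 86.76² = 7527.2976, σ² = 22.32² = 498.1824; σ² + n·σ₀² = 498.1824 + 4·7527.2976 = 30607.3728.
Posterior mean = (μ₀/σ₀² + n·x̄/σ²)/(1/σ₀² + n/σ²) = (σ²·μ₀ + σ₀²·n·x̄)/(σ² + n·σ₀²) = (498.1824·319.67 + 7527.2976·1208.12)/30607.3728 = 9253132.74432/30607.3728 = 302.3171.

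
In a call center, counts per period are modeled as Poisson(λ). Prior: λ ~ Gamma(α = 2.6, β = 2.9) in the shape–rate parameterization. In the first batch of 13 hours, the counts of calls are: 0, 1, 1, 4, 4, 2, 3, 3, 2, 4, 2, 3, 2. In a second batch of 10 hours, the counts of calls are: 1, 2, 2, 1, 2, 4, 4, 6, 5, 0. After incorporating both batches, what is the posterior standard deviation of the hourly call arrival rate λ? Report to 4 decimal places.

With a Gamma(shape α, rate β) prior, the Poisson likelihood is conjugate: the posterior is Gamma(α + ΣXᵢ, β + n).
Batch 1: sum of counts S = 31 over n = 13 hours.
After batch 1: Gamma(α+S, β+n) = Gamma(2.6+31, 2.9+13) = Gamma(33.6, 15.9).
Batch 2: sum of counts S = 27 over n = 10 hours.
After batch 2: Gamma(α+S, β+n) = Gamma(33.6+27, 15.9+10) = Gamma(60.6, 25.9).
SD = √α/β = √60.6/25.9 = 0.3006.

0.3006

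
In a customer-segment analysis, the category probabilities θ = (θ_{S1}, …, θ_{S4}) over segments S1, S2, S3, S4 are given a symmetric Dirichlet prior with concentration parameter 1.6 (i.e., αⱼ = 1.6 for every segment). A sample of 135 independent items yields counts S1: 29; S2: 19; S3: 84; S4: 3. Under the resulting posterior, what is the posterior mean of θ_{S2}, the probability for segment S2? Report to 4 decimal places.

The Dirichlet prior is conjugate to the Multinomial likelihood: each posterior αⱼ = prior αⱼ + observed count nⱼ.
Posterior concentration: (30.6, 20.6, 85.6, 4.6), total = 141.4.
E[θ_{S2}|data] = α_{S2}/Σα = 20.6/141.4 = 0.1457.

0.1457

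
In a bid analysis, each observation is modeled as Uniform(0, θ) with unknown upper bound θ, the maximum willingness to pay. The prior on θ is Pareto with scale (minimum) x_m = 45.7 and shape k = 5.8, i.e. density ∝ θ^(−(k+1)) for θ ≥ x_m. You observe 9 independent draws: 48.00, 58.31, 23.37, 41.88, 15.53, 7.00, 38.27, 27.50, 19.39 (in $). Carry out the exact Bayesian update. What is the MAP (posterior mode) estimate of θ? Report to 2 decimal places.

A Pareto(scale x_m, shape k) prior on the upper bound θ of Uniform(0, θ) is conjugate: posterior is Pareto(max(x_m, max xᵢ), k + n).
Sample maximum = 58.31; prior scale x_m = 45.7 → posterior scale = max = 58.31.
Posterior shape = 5.8 + 9 = 14.8.
The Pareto density is decreasing on [x_m, ∞), so the mode is x_m = 58.31.

58.31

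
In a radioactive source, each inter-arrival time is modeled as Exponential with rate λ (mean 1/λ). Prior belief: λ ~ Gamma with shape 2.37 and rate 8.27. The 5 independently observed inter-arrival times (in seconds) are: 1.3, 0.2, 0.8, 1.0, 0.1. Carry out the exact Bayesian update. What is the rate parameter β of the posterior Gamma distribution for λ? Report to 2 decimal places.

With a Gamma(shape α, rate β) prior on the exponential rate λ, the posterior after n observations with total T = Σxᵢ is Gamma(α+n, β+T).
Sum of observations T = 3.4 seconds; n = 5.
Posterior: Gamma(2.37+5, 8.27+3.4) = Gamma(7.37, 11.67).
Posterior β = 11.67.

11.67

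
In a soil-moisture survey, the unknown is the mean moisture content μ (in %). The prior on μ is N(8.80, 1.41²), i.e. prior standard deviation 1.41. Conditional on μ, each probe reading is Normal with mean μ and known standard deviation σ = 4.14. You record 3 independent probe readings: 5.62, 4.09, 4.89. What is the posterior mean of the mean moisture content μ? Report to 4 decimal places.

7.7846

For Normal data with known variance σ², a Normal(μ₀, σ₀²) prior on μ is conjugate. Posterior precision = 1/σ₀² + n/σ²; posterior mean is the precision-weighted average of μ₀ and x̄.
Σxᵢ = 5.62 + 4.09 + 4.89 = 14.6, so n·x̄ = 14.6.
σ₀² = 1.41² = 1.9881, σ² = 4.14² = 17.1396; σ² + n·σ₀² = 17.1396 + 3·1.9881 = 23.1039.
Posterior mean = (μ₀/σ₀² + n·x̄/σ²)/(1/σ₀² + n/σ²) = (σ²·μ₀ + σ₀²·n·x̄)/(σ² + n·σ₀²) = (17.1396·8.80 + 1.9881·14.6)/23.1039 = 179.85474/23.1039 = 7.7846.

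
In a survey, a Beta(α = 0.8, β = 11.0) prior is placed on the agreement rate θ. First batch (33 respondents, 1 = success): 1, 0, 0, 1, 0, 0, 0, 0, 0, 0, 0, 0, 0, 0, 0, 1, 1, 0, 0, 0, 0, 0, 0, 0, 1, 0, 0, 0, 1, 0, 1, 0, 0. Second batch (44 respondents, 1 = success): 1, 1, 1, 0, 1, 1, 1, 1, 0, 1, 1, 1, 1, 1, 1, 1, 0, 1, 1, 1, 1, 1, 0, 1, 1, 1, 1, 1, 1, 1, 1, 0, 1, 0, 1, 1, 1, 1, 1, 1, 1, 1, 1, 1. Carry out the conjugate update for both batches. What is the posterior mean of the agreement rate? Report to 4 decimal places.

The Beta prior is conjugate to a Binomial/Bernoulli likelihood; the update adds successes to α and failures to β.
After batch 1: Beta(0.8+7, 11.0+26) = Beta(7.8, 37.0).
After batch 2: Beta(7.8+38, 37.0+6) = Beta(45.8, 43.0).
Posterior mean = α/(α+β) = 45.8/88.8 = 0.5158.

0.5158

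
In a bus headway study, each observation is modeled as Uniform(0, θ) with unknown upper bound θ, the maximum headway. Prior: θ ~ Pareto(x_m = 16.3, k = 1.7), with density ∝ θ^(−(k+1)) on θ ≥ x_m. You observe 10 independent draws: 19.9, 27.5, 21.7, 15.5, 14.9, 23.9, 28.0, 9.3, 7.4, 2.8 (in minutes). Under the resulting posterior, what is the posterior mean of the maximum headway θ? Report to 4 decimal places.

30.6168

A Pareto(scale x_m, shape k) prior on the upper bound θ of Uniform(0, θ) is conjugate: posterior is Pareto(max(x_m, max xᵢ), k + n).
Sample maximum = 28.0; prior scale x_m = 16.3 → posterior scale = max = 28.0.
Posterior shape = 1.7 + 10 = 11.7.
E[θ|data] = k·x_m/(k−1) = 11.7·28.0/10.7 = 30.6168.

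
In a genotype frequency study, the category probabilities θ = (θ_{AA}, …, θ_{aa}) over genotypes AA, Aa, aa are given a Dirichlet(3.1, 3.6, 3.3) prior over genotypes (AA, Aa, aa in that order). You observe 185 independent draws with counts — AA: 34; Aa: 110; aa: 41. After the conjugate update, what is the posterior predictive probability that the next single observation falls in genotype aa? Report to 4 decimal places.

The Dirichlet prior is conjugate to the Multinomial likelihood: each posterior αⱼ = prior αⱼ + observed count nⱼ.
Posterior concentration: (37.1, 113.6, 44.3), total = 195.0.
P(next = aa | data) = α_{aa}/Σα = 0.2272.

0.2272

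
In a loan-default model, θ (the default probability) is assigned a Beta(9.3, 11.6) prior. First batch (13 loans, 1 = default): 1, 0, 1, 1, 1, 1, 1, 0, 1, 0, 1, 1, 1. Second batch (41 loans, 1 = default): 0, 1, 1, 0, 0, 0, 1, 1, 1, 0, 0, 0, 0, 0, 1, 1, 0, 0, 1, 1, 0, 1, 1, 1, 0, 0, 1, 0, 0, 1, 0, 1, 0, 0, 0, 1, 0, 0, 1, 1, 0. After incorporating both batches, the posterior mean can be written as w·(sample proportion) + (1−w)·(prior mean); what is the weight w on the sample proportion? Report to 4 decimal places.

The Beta prior is conjugate to a Binomial/Bernoulli likelihood; the update adds successes to α and failures to β.
Total number of loans: n = 13 + 41 = 54.
Posterior mean = (α₀+k)/(α₀+β₀+n) = [n/(α₀+β₀+n)]·(k/n) + [(α₀+β₀)/(α₀+β₀+n)]·α₀/(α₀+β₀), so only n and the prior enter the weight.
The weight on the data is w = n/(α₀+β₀+n) = 54/(9.3+11.6+54) = 54/74.9 = 0.7210.

0.7210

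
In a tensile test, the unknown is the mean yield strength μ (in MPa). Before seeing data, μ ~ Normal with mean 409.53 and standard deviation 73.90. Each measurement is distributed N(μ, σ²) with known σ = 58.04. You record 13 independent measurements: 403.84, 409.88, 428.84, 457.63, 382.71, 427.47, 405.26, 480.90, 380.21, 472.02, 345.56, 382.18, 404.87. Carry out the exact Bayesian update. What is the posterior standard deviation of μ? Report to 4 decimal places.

15.7286

For Normal data with known variance σ², a Normal(μ₀, σ₀²) prior on μ is conjugate. Posterior precision = 1/σ₀² + n/σ²; posterior mean is the precision-weighted average of μ₀ and x̄.
σ₀² = 73.90² = 5461.21, σ² = 58.04² = 3368.6416; σ² + n·σ₀² = 3368.6416 + 13·5461.21 = 74364.3716.
Posterior precision = 1/σ₀² + n/σ² = 1/5461.21 + 13/3368.6416 = (σ² + n·σ₀²)/(σ₀²σ²) = 74364.3716/(5461.21·3368.6416); posterior variance σₙ² = σ₀²σ²/(σ² + n·σ₀²) = 5461.21·3368.6416/74364.3716 = 247.388081.
Posterior SD = √σₙ² = √(5461.21·3368.6416/74364.3716) = 15.7286.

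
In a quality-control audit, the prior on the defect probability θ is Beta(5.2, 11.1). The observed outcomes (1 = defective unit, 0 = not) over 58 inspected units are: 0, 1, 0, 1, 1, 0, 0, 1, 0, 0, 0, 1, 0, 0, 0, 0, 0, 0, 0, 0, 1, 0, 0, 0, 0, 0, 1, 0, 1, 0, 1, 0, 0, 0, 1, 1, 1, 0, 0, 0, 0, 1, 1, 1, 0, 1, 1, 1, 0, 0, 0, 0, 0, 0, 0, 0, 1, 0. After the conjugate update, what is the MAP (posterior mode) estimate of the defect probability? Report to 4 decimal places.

The Beta prior is conjugate to a Binomial/Bernoulli likelihood; the update adds successes to α and failures to β.
Posterior: Beta(α+k, β+n−k) = Beta(5.2+19, 11.1+39) = Beta(24.2, 50.1).
Mode of Beta(a,b) for a,b>1 is (a−1)/(a+b−2) = 23.2/72.3 = 0.3209.

0.3209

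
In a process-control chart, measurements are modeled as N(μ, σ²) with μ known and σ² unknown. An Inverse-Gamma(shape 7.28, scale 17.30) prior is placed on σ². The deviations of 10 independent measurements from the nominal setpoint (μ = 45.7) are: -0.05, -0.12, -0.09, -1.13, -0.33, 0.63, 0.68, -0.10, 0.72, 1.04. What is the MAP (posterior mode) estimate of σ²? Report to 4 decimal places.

1.4488

With known mean μ and an Inverse-Gamma(α, β) prior on σ², the Normal likelihood is conjugate: posterior is Inv-Gamma(α + n/2, β + Σ(xᵢ−μ)²/2).
Σ(xᵢ−μ)² = (-0.05)² + (-0.12)² + (-0.09)² + (-1.13)² + (-0.33)² + (0.63)² + (0.68)² + (-0.10)² + (0.72)² + (1.04)² = 3.8801.
Posterior: Inv-Gamma(7.28 + 10/2, 17.30 + 3.8801/2) = Inv-Gamma(12.28, 19.24005).
Mode = β/(α+1) = 19.24005/13.28 = 1.4488.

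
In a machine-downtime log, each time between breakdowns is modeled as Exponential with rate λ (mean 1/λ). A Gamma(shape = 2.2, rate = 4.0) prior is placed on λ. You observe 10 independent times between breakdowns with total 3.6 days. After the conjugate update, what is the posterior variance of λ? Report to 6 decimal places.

With a Gamma(shape α, rate β) prior on the exponential rate λ, the posterior after n observations with total T = Σxᵢ is Gamma(α+n, β+T).
Posterior: Gamma(2.2+10, 4.0+3.6) = Gamma(12.2, 7.6).
Var = α/β² = 0.211219.

0.211219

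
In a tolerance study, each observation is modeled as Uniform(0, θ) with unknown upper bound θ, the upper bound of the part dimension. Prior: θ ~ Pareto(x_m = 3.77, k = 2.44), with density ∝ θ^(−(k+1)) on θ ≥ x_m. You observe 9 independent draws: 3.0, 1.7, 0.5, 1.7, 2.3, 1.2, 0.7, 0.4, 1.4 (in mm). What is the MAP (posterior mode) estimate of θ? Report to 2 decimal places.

3.77

A Pareto(scale x_m, shape k) prior on the upper bound θ of Uniform(0, θ) is conjugate: posterior is Pareto(max(x_m, max xᵢ), k + n).
Sample maximum = 3.0; prior scale x_m = 3.77 → posterior scale = max = 3.77.
Posterior shape = 2.44 + 9 = 11.44.
The Pareto density is decreasing on [x_m, ∞), so the mode is x_m = 3.77.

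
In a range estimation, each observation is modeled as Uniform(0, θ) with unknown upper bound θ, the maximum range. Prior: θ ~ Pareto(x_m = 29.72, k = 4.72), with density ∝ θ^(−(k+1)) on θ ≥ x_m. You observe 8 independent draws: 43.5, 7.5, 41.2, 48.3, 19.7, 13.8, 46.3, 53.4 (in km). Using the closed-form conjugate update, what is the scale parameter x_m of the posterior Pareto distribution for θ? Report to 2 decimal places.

53.40

A Pareto(scale x_m, shape k) prior on the upper bound θ of Uniform(0, θ) is conjugate: posterior is Pareto(max(x_m, max xᵢ), k + n).
Sample maximum = 53.4; prior scale x_m = 29.72 → posterior scale = max = 53.40.
Posterior shape = 4.72 + 8 = 12.72.
Posterior scale x_m = 53.40.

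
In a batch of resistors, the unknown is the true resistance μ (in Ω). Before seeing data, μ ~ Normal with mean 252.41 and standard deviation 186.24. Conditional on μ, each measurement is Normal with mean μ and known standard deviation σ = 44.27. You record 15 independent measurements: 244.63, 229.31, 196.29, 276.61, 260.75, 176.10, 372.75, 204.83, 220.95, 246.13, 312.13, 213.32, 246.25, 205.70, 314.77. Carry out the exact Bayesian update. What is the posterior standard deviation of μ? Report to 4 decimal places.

11.4090

For Normal data with known variance σ², a Normal(μ₀, σ₀²) prior on μ is conjugate. Posterior precision = 1/σ₀² + n/σ²; posterior mean is the precision-weighted average of μ₀ and x̄.
σ₀² = 186.24² = 34685.3376, σ² = 44.27² = 1959.8329; σ² + n·σ₀² = 1959.8329 + 15·34685.3376 = 522239.8969.
Posterior precision = 1/σ₀² + n/σ² = 1/34685.3376 + 15/1959.8329 = (σ² + n·σ₀²)/(σ₀²σ²) = 522239.8969/(34685.3376·1959.8329); posterior variance σₙ² = σ₀²σ²/(σ² + n·σ₀²) = 34685.3376·1959.8329/522239.8969 = 130.165210.
Posterior SD = √σₙ² = √(34685.3376·1959.8329/522239.8969) = 11.4090.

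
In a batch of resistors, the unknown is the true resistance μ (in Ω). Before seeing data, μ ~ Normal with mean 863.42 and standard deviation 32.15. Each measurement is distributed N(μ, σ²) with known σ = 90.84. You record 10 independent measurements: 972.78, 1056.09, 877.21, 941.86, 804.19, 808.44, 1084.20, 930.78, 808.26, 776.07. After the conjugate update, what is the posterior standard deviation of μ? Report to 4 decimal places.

For Normal data with known variance σ², a Normal(μ₀, σ₀²) prior on μ is conjugate. Posterior precision = 1/σ₀² + n/σ²; posterior mean is the precision-weighted average of μ₀ and x̄.
σ₀² = 32.15² = 1033.6225, σ² = 90.84² = 8251.9056; σ² + n·σ₀² = 8251.9056 + 10·1033.6225 = 18588.1306.
Posterior precision = 1/σ₀² + n/σ² = 1/1033.6225 + 10/8251.9056 = (σ² + n·σ₀²)/(σ₀²σ²) = 18588.1306/(1033.6225·8251.9056); posterior variance σₙ² = σ₀²σ²/(σ² + n·σ₀²) = 1033.6225·8251.9056/18588.1306 = 458.860306.
Posterior SD = √σₙ² = √(1033.6225·8251.9056/18588.1306) = 21.4210.

21.4210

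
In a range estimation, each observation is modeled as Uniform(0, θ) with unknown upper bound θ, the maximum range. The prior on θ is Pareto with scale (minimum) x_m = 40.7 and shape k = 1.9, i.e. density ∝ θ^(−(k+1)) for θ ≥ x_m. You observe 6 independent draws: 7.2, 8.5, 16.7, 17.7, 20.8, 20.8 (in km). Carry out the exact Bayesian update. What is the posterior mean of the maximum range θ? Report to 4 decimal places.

A Pareto(scale x_m, shape k) prior on the upper bound θ of Uniform(0, θ) is conjugate: posterior is Pareto(max(x_m, max xᵢ), k + n).
Sample maximum = 20.8; prior scale x_m = 40.7 → posterior scale = max = 40.7.
Posterior shape = 1.9 + 6 = 7.9.
E[θ|data] = k·x_m/(k−1) = 7.9·40.7/6.9 = 46.5986.

46.5986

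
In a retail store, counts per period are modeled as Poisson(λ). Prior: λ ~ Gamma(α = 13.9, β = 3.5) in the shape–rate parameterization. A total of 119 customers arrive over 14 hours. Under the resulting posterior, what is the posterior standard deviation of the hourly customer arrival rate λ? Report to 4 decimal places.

0.6588

With a Gamma(shape α, rate β) prior, the Poisson likelihood is conjugate: the posterior is Gamma(α + ΣXᵢ, β + n).
Posterior: Gamma(α+S, β+n) = Gamma(13.9+119, 3.5+14) = Gamma(132.9, 17.5).
SD = √α/β = √132.9/17.5 = 0.6588.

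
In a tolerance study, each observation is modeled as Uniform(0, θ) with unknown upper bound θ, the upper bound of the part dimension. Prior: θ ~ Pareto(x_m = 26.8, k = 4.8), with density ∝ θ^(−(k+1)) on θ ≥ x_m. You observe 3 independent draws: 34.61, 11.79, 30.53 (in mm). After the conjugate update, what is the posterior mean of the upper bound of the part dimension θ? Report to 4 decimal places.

A Pareto(scale x_m, shape k) prior on the upper bound θ of Uniform(0, θ) is conjugate: posterior is Pareto(max(x_m, max xᵢ), k + n).
Sample maximum = 34.61; prior scale x_m = 26.8 → posterior scale = max = 34.61.
Posterior shape = 4.8 + 3 = 7.8.
E[θ|data] = k·x_m/(k−1) = 7.8·34.61/6.8 = 39.6997.

39.6997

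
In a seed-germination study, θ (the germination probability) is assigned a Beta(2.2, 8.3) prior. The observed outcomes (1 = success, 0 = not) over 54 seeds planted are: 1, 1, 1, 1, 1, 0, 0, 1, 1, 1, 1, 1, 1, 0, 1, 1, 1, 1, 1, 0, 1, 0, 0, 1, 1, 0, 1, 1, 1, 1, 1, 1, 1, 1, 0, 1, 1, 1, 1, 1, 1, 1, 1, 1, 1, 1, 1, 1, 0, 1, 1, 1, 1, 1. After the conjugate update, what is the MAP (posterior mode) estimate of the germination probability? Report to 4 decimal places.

The Beta prior is conjugate to a Binomial/Bernoulli likelihood; the update adds successes to α and failures to β.
Posterior: Beta(α+k, β+n−k) = Beta(2.2+45, 8.3+9) = Beta(47.2, 17.3).
Mode of Beta(a,b) for a,b>1 is (a−1)/(a+b−2) = 46.2/62.5 = 0.7392.

0.7392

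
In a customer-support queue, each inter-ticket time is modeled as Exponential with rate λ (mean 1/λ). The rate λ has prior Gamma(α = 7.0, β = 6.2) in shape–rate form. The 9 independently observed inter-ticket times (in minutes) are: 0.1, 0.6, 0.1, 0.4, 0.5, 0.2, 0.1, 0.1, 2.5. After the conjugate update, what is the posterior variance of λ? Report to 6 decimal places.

With a Gamma(shape α, rate β) prior on the exponential rate λ, the posterior after n observations with total T = Σxᵢ is Gamma(α+n, β+T).
Sum of observations T = 4.6 minutes; n = 9.
Posterior: Gamma(7.0+9, 6.2+4.6) = Gamma(16.0, 10.8).
Var = α/β² = 0.137174.

0.137174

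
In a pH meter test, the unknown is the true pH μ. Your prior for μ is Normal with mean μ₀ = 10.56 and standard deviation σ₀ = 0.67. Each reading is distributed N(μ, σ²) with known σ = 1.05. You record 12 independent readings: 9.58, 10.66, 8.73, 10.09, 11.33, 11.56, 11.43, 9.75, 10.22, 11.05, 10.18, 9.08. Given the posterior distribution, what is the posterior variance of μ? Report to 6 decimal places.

For Normal data with known variance σ², a Normal(μ₀, σ₀²) prior on μ is conjugate. Posterior precision = 1/σ₀² + n/σ²; posterior mean is the precision-weighted average of μ₀ and x̄.
σ₀² = 0.67² = 0.4489, σ² = 1.05² = 1.1025; σ² + n·σ₀² = 1.1025 + 12·0.4489 = 6.4893.
Posterior precision = 1/σ₀² + n/σ² = 1/0.4489 + 12/1.1025 = (σ² + n·σ₀²)/(σ₀²σ²) = 6.4893/(0.4489·1.1025); posterior variance σₙ² = σ₀²σ²/(σ² + n·σ₀²) = 0.4489·1.1025/6.4893 = 0.076266.

0.076266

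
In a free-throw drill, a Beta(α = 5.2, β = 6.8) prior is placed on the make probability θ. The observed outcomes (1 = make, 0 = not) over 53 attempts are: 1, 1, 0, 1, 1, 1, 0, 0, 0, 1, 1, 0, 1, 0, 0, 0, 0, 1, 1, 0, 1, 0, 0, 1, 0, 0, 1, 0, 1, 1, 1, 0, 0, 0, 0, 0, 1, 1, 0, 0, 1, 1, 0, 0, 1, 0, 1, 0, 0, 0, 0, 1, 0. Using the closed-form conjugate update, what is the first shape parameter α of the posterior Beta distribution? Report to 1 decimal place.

The Beta prior is conjugate to a Binomial/Bernoulli likelihood; the update adds successes to α and failures to β.
Posterior: Beta(α+k, β+n−k) = Beta(5.2+23, 6.8+30) = Beta(28.2, 36.8).
Posterior α = 28.2.

28.2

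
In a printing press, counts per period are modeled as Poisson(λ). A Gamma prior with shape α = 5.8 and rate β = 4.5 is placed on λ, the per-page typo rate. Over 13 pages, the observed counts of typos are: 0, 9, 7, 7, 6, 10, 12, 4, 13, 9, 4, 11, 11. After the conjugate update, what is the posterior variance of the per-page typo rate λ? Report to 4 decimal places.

0.3553

With a Gamma(shape α, rate β) prior, the Poisson likelihood is conjugate: the posterior is Gamma(α + ΣXᵢ, β + n).
Sum of counts S = 103 over n = 13 pages.
Posterior: Gamma(α+S, β+n) = Gamma(5.8+103, 4.5+13) = Gamma(108.8, 17.5).
Var = α/β² = 108.8/17.5² = 0.3553.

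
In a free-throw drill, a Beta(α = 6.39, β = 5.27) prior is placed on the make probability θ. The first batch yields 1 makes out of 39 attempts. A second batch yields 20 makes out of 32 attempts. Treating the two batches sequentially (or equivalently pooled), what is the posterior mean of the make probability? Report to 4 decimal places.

0.3314

The Beta prior is conjugate to a Binomial/Bernoulli likelihood; the update adds successes to α and failures to β.
After batch 1: Beta(6.39+1, 5.27+38) = Beta(7.39, 43.27).
After batch 2: Beta(7.39+20, 43.27+12) = Beta(27.39, 55.27).
Posterior mean = α/(α+β) = 27.39/82.66 = 0.3314.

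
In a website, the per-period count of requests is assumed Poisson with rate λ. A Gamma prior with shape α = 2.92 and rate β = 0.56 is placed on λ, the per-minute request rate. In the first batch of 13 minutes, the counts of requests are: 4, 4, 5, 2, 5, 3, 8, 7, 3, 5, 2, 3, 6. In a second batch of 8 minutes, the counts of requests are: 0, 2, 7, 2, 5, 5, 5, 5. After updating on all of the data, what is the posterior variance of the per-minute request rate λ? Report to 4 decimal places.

With a Gamma(shape α, rate β) prior, the Poisson likelihood is conjugate: the posterior is Gamma(α + ΣXᵢ, β + n).
Batch 1: sum of counts S = 57 over n = 13 minutes.
After batch 1: Gamma(α+S, β+n) = Gamma(2.92+57, 0.56+13) = Gamma(59.92, 13.56).
Batch 2: sum of counts S = 31 over n = 8 minutes.
After batch 2: Gamma(α+S, β+n) = Gamma(59.92+31, 13.56+8) = Gamma(90.92, 21.56).
Var = α/β² = 90.92/21.56² = 0.1956.

0.1956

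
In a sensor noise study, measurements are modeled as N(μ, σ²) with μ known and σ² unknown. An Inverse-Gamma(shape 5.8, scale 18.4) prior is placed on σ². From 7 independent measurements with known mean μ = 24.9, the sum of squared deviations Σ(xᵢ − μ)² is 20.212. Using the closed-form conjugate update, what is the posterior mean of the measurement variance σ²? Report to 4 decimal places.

With known mean μ and an Inverse-Gamma(α, β) prior on σ², the Normal likelihood is conjugate: posterior is Inv-Gamma(α + n/2, β + Σ(xᵢ−μ)²/2).
Posterior: Inv-Gamma(5.8 + 7/2, 18.4 + 20.212/2) = Inv-Gamma(9.30, 28.5060).
E[σ²|data] = β/(α−1) = 28.5060/8.30 = 3.4345.

3.4345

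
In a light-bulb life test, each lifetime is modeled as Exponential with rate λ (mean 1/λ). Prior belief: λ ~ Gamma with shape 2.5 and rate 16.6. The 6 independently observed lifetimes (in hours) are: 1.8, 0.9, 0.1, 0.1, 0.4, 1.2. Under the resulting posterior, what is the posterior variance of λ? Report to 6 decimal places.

0.019092

With a Gamma(shape α, rate β) prior on the exponential rate λ, the posterior after n observations with total T = Σxᵢ is Gamma(α+n, β+T).
Sum of observations T = 4.5 hours; n = 6.
Posterior: Gamma(2.5+6, 16.6+4.5) = Gamma(8.5, 21.1).
Var = α/β² = 0.019092.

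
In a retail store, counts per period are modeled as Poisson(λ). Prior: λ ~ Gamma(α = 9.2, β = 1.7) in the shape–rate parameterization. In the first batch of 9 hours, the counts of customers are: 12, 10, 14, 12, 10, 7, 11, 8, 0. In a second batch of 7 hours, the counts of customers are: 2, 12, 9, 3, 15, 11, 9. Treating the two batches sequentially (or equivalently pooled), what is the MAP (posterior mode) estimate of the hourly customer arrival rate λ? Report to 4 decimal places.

With a Gamma(shape α, rate β) prior, the Poisson likelihood is conjugate: the posterior is Gamma(α + ΣXᵢ, β + n).
Batch 1: sum of counts S = 84 over n = 9 hours.
After batch 1: Gamma(α+S, β+n) = Gamma(9.2+84, 1.7+9) = Gamma(93.2, 10.7).
Batch 2: sum of counts S = 61 over n = 7 hours.
After batch 2: Gamma(α+S, β+n) = Gamma(93.2+61, 10.7+7) = Gamma(154.2, 17.7).
Mode of Gamma(α,β) for α≥1 is (α−1)/β = 153.2/17.7 = 8.6554.

8.6554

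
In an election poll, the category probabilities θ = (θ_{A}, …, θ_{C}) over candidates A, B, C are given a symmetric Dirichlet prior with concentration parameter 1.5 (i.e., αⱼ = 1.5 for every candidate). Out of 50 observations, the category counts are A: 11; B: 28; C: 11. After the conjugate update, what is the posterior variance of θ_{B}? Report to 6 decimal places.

The Dirichlet prior is conjugate to the Multinomial likelihood: each posterior αⱼ = prior αⱼ + observed count nⱼ.
Posterior concentration: (12.5, 29.5, 12.5), total = 54.5.
Var[θ_j] = α_j(Σα−α_j)/((Σα)²(Σα+1)) = 29.5·25.0/(54.5²·55.5) = 0.004474.

0.004474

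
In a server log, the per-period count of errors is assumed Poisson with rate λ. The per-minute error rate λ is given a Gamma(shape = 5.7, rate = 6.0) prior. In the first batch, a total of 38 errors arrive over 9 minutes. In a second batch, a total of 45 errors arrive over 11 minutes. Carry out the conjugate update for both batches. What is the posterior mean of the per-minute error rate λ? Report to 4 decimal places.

With a Gamma(shape α, rate β) prior, the Poisson likelihood is conjugate: the posterior is Gamma(α + ΣXᵢ, β + n).
After batch 1: Gamma(α+S, β+n) = Gamma(5.7+38, 6.0+9) = Gamma(43.7, 15.0).
After batch 2: Gamma(α+S, β+n) = Gamma(43.7+45, 15.0+11) = Gamma(88.7, 26.0).
Posterior mean = α/β = 88.7/26.0 = 3.4115.

3.4115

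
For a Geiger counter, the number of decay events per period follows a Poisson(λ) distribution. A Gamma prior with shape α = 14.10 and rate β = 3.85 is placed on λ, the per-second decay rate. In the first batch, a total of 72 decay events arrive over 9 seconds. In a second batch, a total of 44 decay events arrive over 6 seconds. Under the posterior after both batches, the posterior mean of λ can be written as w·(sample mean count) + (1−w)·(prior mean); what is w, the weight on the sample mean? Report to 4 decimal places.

With a Gamma(shape α, rate β) prior, the Poisson likelihood is conjugate: the posterior is Gamma(α + ΣXᵢ, β + n).
Total number of seconds: n = 9 + 6 = 15.
Posterior mean = (α₀+S)/(β₀+n) = [n/(β₀+n)]·(S/n) + [β₀/(β₀+n)]·(α₀/β₀), so only n and β₀ enter the weight.
Weight on data w = n/(β₀+n) = 15/(3.85+15) = 15/18.85 = 0.7958.

0.7958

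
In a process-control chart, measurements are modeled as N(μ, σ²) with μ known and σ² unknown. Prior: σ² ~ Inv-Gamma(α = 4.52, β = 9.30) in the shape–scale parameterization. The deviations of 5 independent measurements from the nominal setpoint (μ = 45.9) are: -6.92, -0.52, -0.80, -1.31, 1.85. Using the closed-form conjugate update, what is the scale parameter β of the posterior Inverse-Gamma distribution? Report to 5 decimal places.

36.26770

With known mean μ and an Inverse-Gamma(α, β) prior on σ², the Normal likelihood is conjugate: posterior is Inv-Gamma(α + n/2, β + Σ(xᵢ−μ)²/2).
Σ(xᵢ−μ)² = (-6.92)² + (-0.52)² + (-0.80)² + (-1.31)² + (1.85)² = 53.9354.
Posterior: Inv-Gamma(4.52 + 5/2, 9.30 + 53.9354/2) = Inv-Gamma(7.02, 36.26770).
Posterior β = 36.26770.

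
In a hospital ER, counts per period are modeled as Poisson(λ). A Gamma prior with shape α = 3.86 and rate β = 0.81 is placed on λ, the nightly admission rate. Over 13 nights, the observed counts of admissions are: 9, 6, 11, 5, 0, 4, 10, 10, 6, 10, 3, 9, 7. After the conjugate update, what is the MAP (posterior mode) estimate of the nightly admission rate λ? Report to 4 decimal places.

With a Gamma(shape α, rate β) prior, the Poisson likelihood is conjugate: the posterior is Gamma(α + ΣXᵢ, β + n).
Sum of counts S = 90 over n = 13 nights.
Posterior: Gamma(α+S, β+n) = Gamma(3.86+90, 0.81+13) = Gamma(93.86, 13.81).
Mode of Gamma(α,β) for α≥1 is (α−1)/β = 92.86/13.81 = 6.7241.

6.7241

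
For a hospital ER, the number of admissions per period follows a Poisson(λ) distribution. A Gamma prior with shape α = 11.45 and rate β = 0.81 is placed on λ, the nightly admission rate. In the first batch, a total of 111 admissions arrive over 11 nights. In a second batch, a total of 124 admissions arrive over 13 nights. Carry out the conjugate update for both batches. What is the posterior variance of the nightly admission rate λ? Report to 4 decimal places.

With a Gamma(shape α, rate β) prior, the Poisson likelihood is conjugate: the posterior is Gamma(α + ΣXᵢ, β + n).
After batch 1: Gamma(α+S, β+n) = Gamma(11.45+111, 0.81+11) = Gamma(122.45, 11.81).
After batch 2: Gamma(α+S, β+n) = Gamma(122.45+124, 11.81+13) = Gamma(246.45, 24.81).
Var = α/β² = 246.45/24.81² = 0.4004.

0.4004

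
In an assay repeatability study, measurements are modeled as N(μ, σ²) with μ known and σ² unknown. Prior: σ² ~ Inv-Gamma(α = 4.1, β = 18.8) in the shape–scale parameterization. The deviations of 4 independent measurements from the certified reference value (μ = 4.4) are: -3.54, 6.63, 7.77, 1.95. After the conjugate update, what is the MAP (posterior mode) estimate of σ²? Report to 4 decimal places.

With known mean μ and an Inverse-Gamma(α, β) prior on σ², the Normal likelihood is conjugate: posterior is Inv-Gamma(α + n/2, β + Σ(xᵢ−μ)²/2).
Σ(xᵢ−μ)² = (-3.54)² + (6.63)² + (7.77)² + (1.95)² = 120.6639.
Posterior: Inv-Gamma(4.1 + 4/2, 18.8 + 120.6639/2) = Inv-Gamma(6.10, 79.13195).
Mode = β/(α+1) = 79.13195/7.10 = 11.1453.

11.1453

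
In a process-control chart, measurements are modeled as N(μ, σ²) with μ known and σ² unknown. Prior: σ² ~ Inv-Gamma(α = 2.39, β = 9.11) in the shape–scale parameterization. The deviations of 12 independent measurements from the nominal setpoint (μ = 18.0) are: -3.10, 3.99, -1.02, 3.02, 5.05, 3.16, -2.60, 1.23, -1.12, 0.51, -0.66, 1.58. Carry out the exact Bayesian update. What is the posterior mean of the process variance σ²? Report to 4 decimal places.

6.9092

With known mean μ and an Inverse-Gamma(α, β) prior on σ², the Normal likelihood is conjugate: posterior is Inv-Gamma(α + n/2, β + Σ(xᵢ−μ)²/2).
Σ(xᵢ−μ)² = (-3.10)² + (3.99)² + (-1.02)² + (3.02)² + (5.05)² + (3.16)² + (-2.60)² + (1.23)² + (-1.12)² + (0.51)² + (-0.66)² + (1.58)² = 83.8984.
Posterior: Inv-Gamma(2.39 + 12/2, 9.11 + 83.8984/2) = Inv-Gamma(8.39, 51.05920).
E[σ²|data] = β/(α−1) = 51.05920/7.39 = 6.9092.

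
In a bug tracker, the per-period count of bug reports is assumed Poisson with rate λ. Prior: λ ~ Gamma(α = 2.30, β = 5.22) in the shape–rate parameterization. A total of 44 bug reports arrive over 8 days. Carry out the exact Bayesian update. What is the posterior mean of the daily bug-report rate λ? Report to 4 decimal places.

3.5023

With a Gamma(shape α, rate β) prior, the Poisson likelihood is conjugate: the posterior is Gamma(α + ΣXᵢ, β + n).
Posterior: Gamma(α+S, β+n) = Gamma(2.30+44, 5.22+8) = Gamma(46.30, 13.22).
Posterior mean = α/β = 46.30/13.22 = 3.5023.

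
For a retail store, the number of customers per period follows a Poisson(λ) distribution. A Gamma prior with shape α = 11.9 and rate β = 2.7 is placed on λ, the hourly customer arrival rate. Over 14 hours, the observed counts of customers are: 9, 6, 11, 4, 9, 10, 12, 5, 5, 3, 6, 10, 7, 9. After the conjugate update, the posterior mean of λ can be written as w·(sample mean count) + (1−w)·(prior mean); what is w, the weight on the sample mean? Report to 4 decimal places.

With a Gamma(shape α, rate β) prior, the Poisson likelihood is conjugate: the posterior is Gamma(α + ΣXᵢ, β + n).
Posterior mean = (α₀+S)/(β₀+n) = [n/(β₀+n)]·(S/n) + [β₀/(β₀+n)]·(α₀/β₀), so only n and β₀ enter the weight.
Weight on data w = n/(β₀+n) = 14/(2.7+14) = 14/16.7 = 0.8383.

0.8383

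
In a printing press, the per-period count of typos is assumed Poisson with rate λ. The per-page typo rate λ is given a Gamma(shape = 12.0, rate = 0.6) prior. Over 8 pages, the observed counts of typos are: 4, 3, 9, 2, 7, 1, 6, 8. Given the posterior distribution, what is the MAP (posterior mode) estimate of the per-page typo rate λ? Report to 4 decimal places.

5.9302

With a Gamma(shape α, rate β) prior, the Poisson likelihood is conjugate: the posterior is Gamma(α + ΣXᵢ, β + n).
Sum of counts S = 40 over n = 8 pages.
Posterior: Gamma(α+S, β+n) = Gamma(12.0+40, 0.6+8) = Gamma(52.0, 8.6).
Mode of Gamma(α,β) for α≥1 is (α−1)/β = 51.0/8.6 = 5.9302.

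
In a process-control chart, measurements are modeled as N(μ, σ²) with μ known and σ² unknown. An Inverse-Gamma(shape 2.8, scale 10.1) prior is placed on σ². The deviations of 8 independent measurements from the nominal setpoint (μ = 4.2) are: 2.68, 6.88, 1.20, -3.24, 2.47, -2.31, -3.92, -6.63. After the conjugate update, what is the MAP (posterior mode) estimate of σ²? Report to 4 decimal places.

10.0907

With known mean μ and an Inverse-Gamma(α, β) prior on σ², the Normal likelihood is conjugate: posterior is Inv-Gamma(α + n/2, β + Σ(xᵢ−μ)²/2).
Σ(xᵢ−μ)² = (2.68)² + (6.88)² + (1.20)² + (-3.24)² + (2.47)² + (-2.31)² + (-3.92)² + (-6.63)² = 137.2147.
Posterior: Inv-Gamma(2.8 + 8/2, 10.1 + 137.2147/2) = Inv-Gamma(6.80, 78.70735).
Mode = β/(α+1) = 78.70735/7.80 = 10.0907.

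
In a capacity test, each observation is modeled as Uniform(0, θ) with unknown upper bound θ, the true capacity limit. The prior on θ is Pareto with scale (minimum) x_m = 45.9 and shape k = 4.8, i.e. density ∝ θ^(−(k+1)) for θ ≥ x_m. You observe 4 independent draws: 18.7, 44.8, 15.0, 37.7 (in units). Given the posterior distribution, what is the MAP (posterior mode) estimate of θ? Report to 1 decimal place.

A Pareto(scale x_m, shape k) prior on the upper bound θ of Uniform(0, θ) is conjugate: posterior is Pareto(max(x_m, max xᵢ), k + n).
Sample maximum = 44.8; prior scale x_m = 45.9 → posterior scale = max = 45.9.
Posterior shape = 4.8 + 4 = 8.8.
The Pareto density is decreasing on [x_m, ∞), so the mode is x_m = 45.9.

45.9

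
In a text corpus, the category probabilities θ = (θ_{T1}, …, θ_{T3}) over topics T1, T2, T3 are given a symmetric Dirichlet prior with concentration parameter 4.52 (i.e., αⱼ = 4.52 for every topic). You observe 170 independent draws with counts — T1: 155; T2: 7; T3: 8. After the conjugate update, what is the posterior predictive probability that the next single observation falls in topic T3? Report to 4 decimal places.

0.0682

The Dirichlet prior is conjugate to the Multinomial likelihood: each posterior αⱼ = prior αⱼ + observed count nⱼ.
Posterior concentration: (159.52, 11.52, 12.52), total = 183.56.
P(next = T3 | data) = α_{T3}/Σα = 0.0682.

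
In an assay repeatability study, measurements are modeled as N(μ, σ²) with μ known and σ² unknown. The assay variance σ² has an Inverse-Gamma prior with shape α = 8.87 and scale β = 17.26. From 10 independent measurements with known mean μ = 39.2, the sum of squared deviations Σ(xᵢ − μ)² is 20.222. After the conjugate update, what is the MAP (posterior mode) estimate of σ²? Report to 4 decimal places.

With known mean μ and an Inverse-Gamma(α, β) prior on σ², the Normal likelihood is conjugate: posterior is Inv-Gamma(α + n/2, β + Σ(xᵢ−μ)²/2).
Posterior: Inv-Gamma(8.87 + 10/2, 17.26 + 20.222/2) = Inv-Gamma(13.87, 27.3710).
Mode = β/(α+1) = 27.3710/14.87 = 1.8407.

1.8407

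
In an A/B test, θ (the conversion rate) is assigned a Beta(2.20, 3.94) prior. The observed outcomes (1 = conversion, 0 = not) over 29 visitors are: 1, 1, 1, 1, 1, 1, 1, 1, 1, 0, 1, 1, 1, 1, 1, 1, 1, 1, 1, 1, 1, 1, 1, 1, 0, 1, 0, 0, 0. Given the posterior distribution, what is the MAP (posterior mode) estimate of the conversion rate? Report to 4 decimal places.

The Beta prior is conjugate to a Binomial/Bernoulli likelihood; the update adds successes to α and failures to β.
Posterior: Beta(α+k, β+n−k) = Beta(2.20+24, 3.94+5) = Beta(26.20, 8.94).
Mode of Beta(a,b) for a,b>1 is (a−1)/(a+b−2) = 25.20/33.14 = 0.7604.

0.7604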